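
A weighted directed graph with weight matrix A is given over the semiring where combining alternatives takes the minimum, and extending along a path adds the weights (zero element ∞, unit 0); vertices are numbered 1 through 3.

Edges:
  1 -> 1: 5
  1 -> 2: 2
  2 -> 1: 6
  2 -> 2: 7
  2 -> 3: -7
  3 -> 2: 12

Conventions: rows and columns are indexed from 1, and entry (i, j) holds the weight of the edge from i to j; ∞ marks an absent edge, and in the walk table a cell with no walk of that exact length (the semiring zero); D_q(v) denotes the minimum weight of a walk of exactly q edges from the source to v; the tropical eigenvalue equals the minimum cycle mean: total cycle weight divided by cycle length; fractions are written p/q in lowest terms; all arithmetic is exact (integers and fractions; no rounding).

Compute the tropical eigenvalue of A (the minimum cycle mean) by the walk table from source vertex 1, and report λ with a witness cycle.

q=0: [0, ∞, ∞]
q=1: [5, 2, ∞]
q=2: [8, 7, -5]
q=3: [13, 7, 0]
Optimal cycle mean attained by: cycle 2->3->2, total (-7) + 12, length 2.
Answer: λ = 5/2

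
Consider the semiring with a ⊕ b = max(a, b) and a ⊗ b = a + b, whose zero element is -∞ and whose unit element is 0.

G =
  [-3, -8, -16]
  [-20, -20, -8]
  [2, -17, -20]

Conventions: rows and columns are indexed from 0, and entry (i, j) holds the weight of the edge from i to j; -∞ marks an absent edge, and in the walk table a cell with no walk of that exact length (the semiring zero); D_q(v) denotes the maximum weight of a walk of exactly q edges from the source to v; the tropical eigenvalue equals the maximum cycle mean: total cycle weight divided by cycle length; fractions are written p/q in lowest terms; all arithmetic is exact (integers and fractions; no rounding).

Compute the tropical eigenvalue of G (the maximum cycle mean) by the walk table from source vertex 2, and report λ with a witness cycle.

q=0: [-∞, -∞, 0]
q=1: [2, -17, -20]
q=2: [-1, -6, -14]
q=3: [-4, -9, -14]
Optimal cycle mean attained by: cycle 0->0, total (-3), length 1.
Answer: λ = -3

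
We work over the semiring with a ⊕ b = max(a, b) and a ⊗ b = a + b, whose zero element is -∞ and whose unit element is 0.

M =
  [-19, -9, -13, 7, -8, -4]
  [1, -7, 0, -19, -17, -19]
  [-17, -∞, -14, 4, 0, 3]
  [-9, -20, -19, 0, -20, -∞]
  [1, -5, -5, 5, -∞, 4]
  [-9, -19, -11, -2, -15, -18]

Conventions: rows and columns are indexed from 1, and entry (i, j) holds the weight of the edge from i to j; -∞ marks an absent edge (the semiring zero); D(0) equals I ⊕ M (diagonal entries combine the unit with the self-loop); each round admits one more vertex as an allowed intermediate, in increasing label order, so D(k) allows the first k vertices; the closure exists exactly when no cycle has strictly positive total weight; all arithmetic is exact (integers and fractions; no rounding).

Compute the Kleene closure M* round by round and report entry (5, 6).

D(0):
  [0, -9, -13, 7, -8, -4]
  [1, 0, 0, -19, -17, -19]
  [-17, -∞, 0, 4, 0, 3]
  [-9, -20, -19, 0, -20, -∞]
  [1, -5, -5, 5, 0, 4]
  [-9, -19, -11, -2, -15, 0]
D(1):
  [0, -9, -13, 7, -8, -4]
  [1, 0, 0, 8, -7, -3]
  [-17, -26, 0, 4, 0, 3]
  [-9, -18, -19, 0, -17, -13]
  [1, -5, -5, 8, 0, 4]
  [-9, -18, -11, -2, -15, 0]
D(2):
  [0, -9, -9, 7, -8, -4]
  [1, 0, 0, 8, -7, -3]
  [-17, -26, 0, 4, 0, 3]
  [-9, -18, -18, 0, -17, -13]
  [1, -5, -5, 8, 0, 4]
  [-9, -18, -11, -2, -15, 0]
D(3):
  [0, -9, -9, 7, -8, -4]
  [1, 0, 0, 8, 0, 3]
  [-17, -26, 0, 4, 0, 3]
  [-9, -18, -18, 0, -17, -13]
  [1, -5, -5, 8, 0, 4]
  [-9, -18, -11, -2, -11, 0]
D(4):
  [0, -9, -9, 7, -8, -4]
  [1, 0, 0, 8, 0, 3]
  [-5, -14, 0, 4, 0, 3]
  [-9, -18, -18, 0, -17, -13]
  [1, -5, -5, 8, 0, 4]
  [-9, -18, -11, -2, -11, 0]
D(5):
  [0, -9, -9, 7, -8, -4]
  [1, 0, 0, 8, 0, 4]
  [1, -5, 0, 8, 0, 4]
  [-9, -18, -18, 0, -17, -13]
  [1, -5, -5, 8, 0, 4]
  [-9, -16, -11, -2, -11, 0]
D(6):
  [0, -9, -9, 7, -8, -4]
  [1, 0, 0, 8, 0, 4]
  [1, -5, 0, 8, 0, 4]
  [-9, -18, -18, 0, -17, -13]
  [1, -5, -5, 8, 0, 4]
  [-9, -16, -11, -2, -11, 0]
Answer: M*[5][6] = 4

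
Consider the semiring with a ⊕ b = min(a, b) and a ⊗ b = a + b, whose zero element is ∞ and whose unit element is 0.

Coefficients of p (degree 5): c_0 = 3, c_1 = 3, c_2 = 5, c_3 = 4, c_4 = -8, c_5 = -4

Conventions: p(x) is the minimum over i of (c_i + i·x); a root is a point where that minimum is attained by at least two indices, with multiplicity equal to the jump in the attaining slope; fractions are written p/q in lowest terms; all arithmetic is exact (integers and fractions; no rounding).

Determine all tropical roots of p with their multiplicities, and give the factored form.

hull edge (i=0, c=3) to (i=4, c=-8): slope -11/4, span 4
hull edge (i=4, c=-8) to (i=5, c=-4): slope 4, span 1
Factored form: p(x) = -4 ⊗ (x ⊕ (-4)) ⊗ (x ⊕ 11/4) ⊗ (x ⊕ 11/4) ⊗ (x ⊕ 11/4) ⊗ (x ⊕ 11/4)
Answer: roots = -4 (mult 1), 11/4 (mult 4)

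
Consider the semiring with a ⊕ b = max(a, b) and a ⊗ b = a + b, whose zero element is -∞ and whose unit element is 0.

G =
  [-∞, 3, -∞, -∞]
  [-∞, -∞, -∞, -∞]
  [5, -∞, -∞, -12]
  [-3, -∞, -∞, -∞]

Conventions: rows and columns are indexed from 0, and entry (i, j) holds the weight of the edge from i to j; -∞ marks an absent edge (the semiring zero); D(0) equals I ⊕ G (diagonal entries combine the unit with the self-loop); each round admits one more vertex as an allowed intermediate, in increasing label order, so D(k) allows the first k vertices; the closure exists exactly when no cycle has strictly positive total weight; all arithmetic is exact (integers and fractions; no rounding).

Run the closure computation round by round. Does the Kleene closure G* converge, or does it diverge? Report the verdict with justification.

D(0):
  [0, 3, -∞, -∞]
  [-∞, 0, -∞, -∞]
  [5, -∞, 0, -12]
  [-3, -∞, -∞, 0]
D(1):
  [0, 3, -∞, -∞]
  [-∞, 0, -∞, -∞]
  [5, 8, 0, -12]
  [-3, 0, -∞, 0]
D(2):
  [0, 3, -∞, -∞]
  [-∞, 0, -∞, -∞]
  [5, 8, 0, -12]
  [-3, 0, -∞, 0]
D(3):
  [0, 3, -∞, -∞]
  [-∞, 0, -∞, -∞]
  [5, 8, 0, -12]
  [-3, 0, -∞, 0]
D(4):
  [0, 3, -∞, -∞]
  [-∞, 0, -∞, -∞]
  [5, 8, 0, -12]
  [-3, 0, -∞, 0]
Key observation: every diagonal entry stays at the unit through all rounds, so no improving cycle exists.
Answer: CONVERGES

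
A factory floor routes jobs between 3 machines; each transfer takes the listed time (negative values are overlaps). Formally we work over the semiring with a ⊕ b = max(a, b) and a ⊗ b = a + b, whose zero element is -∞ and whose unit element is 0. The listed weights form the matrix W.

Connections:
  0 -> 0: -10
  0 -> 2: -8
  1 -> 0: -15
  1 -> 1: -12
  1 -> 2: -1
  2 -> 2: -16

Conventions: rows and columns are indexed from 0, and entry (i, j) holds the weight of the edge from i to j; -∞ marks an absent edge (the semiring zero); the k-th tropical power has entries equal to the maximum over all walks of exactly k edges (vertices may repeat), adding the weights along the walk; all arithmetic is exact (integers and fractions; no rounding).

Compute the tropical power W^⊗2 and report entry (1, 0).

W^⊗2:
  [-20, -∞, -18]
  [-25, -24, -13]
  [-∞, -∞, -32]
Key observation: the optimum is the walk 1->0->0, with weight (-15) + (-10) = -25.
Optimal value attained by: walk 1->0->0.
Answer: (W^⊗2)[1][0] = -25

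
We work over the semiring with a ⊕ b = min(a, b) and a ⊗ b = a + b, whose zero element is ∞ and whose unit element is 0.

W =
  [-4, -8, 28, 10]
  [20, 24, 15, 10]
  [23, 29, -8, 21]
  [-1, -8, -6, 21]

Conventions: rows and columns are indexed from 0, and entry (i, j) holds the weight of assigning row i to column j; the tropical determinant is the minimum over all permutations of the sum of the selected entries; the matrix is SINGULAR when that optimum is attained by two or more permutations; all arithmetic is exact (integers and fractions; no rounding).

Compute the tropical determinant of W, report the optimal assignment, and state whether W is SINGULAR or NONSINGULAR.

σ = (0, 1, 2, 3): (-4) + 24 + (-8) + 21 = 33
σ = (0, 1, 3, 2): (-4) + 24 + 21 + (-6) = 35
σ = (0, 2, 1, 3): (-4) + 15 + 29 + 21 = 61
σ = (0, 2, 3, 1): (-4) + 15 + 21 + (-8) = 24
σ = (0, 3, 1, 2): (-4) + 10 + 29 + (-6) = 29
σ = (0, 3, 2, 1): (-4) + 10 + (-8) + (-8) = -10
σ = (1, 0, 2, 3): (-8) + 20 + (-8) + 21 = 25
σ = (1, 0, 3, 2): (-8) + 20 + 21 + (-6) = 27
σ = (1, 2, 0, 3): (-8) + 15 + 23 + 21 = 51
σ = (1, 2, 3, 0): (-8) + 15 + 21 + (-1) = 27
σ = (1, 3, 0, 2): (-8) + 10 + 23 + (-6) = 19
σ = (1, 3, 2, 0): (-8) + 10 + (-8) + (-1) = -7
σ = (2, 0, 1, 3): 28 + 20 + 29 + 21 = 98
σ = (2, 0, 3, 1): 28 + 20 + 21 + (-8) = 61
σ = (2, 1, 0, 3): 28 + 24 + 23 + 21 = 96
σ = (2, 1, 3, 0): 28 + 24 + 21 + (-1) = 72
σ = (2, 3, 0, 1): 28 + 10 + 23 + (-8) = 53
σ = (2, 3, 1, 0): 28 + 10 + 29 + (-1) = 66
σ = (3, 0, 1, 2): 10 + 20 + 29 + (-6) = 53
σ = (3, 0, 2, 1): 10 + 20 + (-8) + (-8) = 14
σ = (3, 1, 0, 2): 10 + 24 + 23 + (-6) = 51
σ = (3, 1, 2, 0): 10 + 24 + (-8) + (-1) = 25
σ = (3, 2, 0, 1): 10 + 15 + 23 + (-8) = 40
σ = (3, 2, 1, 0): 10 + 15 + 29 + (-1) = 53
Optimal value attained by: σ = (0, 3, 2, 1).
Answer: det⊕(W) = -10; verdict: NONSINGULAR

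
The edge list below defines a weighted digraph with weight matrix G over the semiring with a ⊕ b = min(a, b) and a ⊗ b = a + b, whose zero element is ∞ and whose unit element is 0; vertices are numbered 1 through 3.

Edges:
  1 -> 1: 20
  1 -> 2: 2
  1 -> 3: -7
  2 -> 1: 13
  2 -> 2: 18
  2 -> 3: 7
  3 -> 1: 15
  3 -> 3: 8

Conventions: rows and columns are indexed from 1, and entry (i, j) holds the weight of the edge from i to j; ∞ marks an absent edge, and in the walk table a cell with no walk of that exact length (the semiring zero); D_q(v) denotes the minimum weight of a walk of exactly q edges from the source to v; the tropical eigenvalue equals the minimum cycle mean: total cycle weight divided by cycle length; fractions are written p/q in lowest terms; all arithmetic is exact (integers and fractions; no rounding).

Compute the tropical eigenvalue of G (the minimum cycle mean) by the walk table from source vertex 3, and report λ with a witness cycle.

q=0: [∞, ∞, 0]
q=1: [15, ∞, 8]
q=2: [23, 17, 8]
q=3: [23, 25, 16]
Optimal cycle mean attained by: cycle 1->3->1, total (-7) + 15, length 2.
Answer: λ = 4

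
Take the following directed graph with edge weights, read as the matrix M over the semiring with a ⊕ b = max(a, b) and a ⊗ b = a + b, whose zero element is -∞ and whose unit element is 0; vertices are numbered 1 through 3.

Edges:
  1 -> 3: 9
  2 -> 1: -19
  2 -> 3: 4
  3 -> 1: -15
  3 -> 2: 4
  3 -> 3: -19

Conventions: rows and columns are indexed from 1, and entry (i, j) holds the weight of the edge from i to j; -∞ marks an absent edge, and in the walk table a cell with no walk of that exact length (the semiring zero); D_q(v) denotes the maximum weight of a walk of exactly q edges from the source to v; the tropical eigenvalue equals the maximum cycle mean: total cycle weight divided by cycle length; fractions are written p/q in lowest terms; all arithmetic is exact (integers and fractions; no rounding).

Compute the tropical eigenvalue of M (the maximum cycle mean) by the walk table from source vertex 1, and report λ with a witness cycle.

q=0: [0, -∞, -∞]
q=1: [-∞, -∞, 9]
q=2: [-6, 13, -10]
q=3: [-6, -6, 17]
Optimal cycle mean attained by: cycle 2->3->2, total 4 + 4, length 2.
Answer: λ = 4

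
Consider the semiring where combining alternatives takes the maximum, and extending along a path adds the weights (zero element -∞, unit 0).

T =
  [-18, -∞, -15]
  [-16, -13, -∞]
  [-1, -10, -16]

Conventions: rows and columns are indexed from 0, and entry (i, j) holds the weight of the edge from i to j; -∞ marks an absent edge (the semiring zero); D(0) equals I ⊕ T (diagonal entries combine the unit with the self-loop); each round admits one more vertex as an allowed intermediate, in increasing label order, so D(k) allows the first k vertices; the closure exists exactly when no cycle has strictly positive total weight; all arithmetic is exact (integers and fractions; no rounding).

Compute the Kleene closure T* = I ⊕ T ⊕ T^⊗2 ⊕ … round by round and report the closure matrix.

D(0):
  [0, -∞, -15]
  [-16, 0, -∞]
  [-1, -10, 0]
D(1):
  [0, -∞, -15]
  [-16, 0, -31]
  [-1, -10, 0]
D(2):
  [0, -∞, -15]
  [-16, 0, -31]
  [-1, -10, 0]
D(3):
  [0, -25, -15]
  [-16, 0, -31]
  [-1, -10, 0]
Answer: T* = [[0, -25, -15], [-16, 0, -31], [-1, -10, 0]]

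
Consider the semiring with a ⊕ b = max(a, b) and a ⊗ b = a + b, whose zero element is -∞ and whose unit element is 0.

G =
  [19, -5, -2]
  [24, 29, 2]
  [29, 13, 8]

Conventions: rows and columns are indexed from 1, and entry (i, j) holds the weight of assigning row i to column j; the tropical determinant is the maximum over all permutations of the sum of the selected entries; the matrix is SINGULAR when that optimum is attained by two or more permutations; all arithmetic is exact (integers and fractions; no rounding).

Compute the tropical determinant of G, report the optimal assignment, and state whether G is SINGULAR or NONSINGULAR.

σ = (1, 2, 3): 19 + 29 + 8 = 56
σ = (1, 3, 2): 19 + 2 + 13 = 34
σ = (2, 1, 3): (-5) + 24 + 8 = 27
σ = (2, 3, 1): (-5) + 2 + 29 = 26
σ = (3, 1, 2): (-2) + 24 + 13 = 35
σ = (3, 2, 1): (-2) + 29 + 29 = 56
Optimal value attained by: σ = (1, 2, 3).
Answer: det⊕(G) = 56; verdict: SINGULAR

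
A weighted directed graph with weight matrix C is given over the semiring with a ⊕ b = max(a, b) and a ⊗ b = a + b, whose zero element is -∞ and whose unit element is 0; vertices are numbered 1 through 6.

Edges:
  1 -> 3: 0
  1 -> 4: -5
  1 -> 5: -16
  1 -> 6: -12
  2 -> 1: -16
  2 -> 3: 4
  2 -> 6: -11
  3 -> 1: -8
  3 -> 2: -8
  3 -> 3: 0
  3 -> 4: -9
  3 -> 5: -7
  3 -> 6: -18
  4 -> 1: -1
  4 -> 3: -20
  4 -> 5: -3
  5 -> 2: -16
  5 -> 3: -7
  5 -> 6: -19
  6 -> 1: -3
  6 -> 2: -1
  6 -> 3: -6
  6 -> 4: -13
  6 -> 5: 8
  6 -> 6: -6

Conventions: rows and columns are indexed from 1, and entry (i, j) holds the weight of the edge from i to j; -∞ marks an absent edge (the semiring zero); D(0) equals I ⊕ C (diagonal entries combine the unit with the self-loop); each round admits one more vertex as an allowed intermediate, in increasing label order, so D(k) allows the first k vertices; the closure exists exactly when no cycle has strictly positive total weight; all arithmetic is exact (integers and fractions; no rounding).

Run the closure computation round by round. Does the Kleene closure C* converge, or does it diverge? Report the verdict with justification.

D(0):
  [0, -∞, 0, -5, -16, -12]
  [-16, 0, 4, -∞, -∞, -11]
  [-8, -8, 0, -9, -7, -18]
  [-1, -∞, -20, 0, -3, -∞]
  [-∞, -16, -7, -∞, 0, -19]
  [-3, -1, -6, -13, 8, 0]
D(1):
  [0, -∞, 0, -5, -16, -12]
  [-16, 0, 4, -21, -32, -11]
  [-8, -8, 0, -9, -7, -18]
  [-1, -∞, -1, 0, -3, -13]
  [-∞, -16, -7, -∞, 0, -19]
  [-3, -1, -3, -8, 8, 0]
D(2):
  [0, -∞, 0, -5, -16, -12]
  [-16, 0, 4, -21, -32, -11]
  [-8, -8, 0, -9, -7, -18]
  [-1, -∞, -1, 0, -3, -13]
  [-32, -16, -7, -37, 0, -19]
  [-3, -1, 3, -8, 8, 0]
D(3):
  [0, -8, 0, -5, -7, -12]
  [-4, 0, 4, -5, -3, -11]
  [-8, -8, 0, -9, -7, -18]
  [-1, -9, -1, 0, -3, -13]
  [-15, -15, -7, -16, 0, -19]
  [-3, -1, 3, -6, 8, 0]
D(4):
  [0, -8, 0, -5, -7, -12]
  [-4, 0, 4, -5, -3, -11]
  [-8, -8, 0, -9, -7, -18]
  [-1, -9, -1, 0, -3, -13]
  [-15, -15, -7, -16, 0, -19]
  [-3, -1, 3, -6, 8, 0]
D(5):
  [0, -8, 0, -5, -7, -12]
  [-4, 0, 4, -5, -3, -11]
  [-8, -8, 0, -9, -7, -18]
  [-1, -9, -1, 0, -3, -13]
  [-15, -15, -7, -16, 0, -19]
  [-3, -1, 3, -6, 8, 0]
D(6):
  [0, -8, 0, -5, -4, -12]
  [-4, 0, 4, -5, -3, -11]
  [-8, -8, 0, -9, -7, -18]
  [-1, -9, -1, 0, -3, -13]
  [-15, -15, -7, -16, 0, -19]
  [-3, -1, 3, -6, 8, 0]
Key observation: every diagonal entry stays at the unit through all rounds, so no improving cycle exists.
Answer: CONVERGES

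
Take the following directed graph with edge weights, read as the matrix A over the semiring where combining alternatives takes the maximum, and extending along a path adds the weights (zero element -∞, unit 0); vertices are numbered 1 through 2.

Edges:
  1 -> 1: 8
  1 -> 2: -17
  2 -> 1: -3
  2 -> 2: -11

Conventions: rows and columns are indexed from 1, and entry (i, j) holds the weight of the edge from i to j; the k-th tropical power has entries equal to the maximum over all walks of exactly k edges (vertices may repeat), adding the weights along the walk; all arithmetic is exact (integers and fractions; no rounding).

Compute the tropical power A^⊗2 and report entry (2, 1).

A^⊗2:
  [16, -9]
  [5, -20]
Key observation: the optimum is the walk 2->1->1, with weight (-3) + 8 = 5.
Optimal value attained by: walk 2->1->1.
Answer: (A^⊗2)[2][1] = 5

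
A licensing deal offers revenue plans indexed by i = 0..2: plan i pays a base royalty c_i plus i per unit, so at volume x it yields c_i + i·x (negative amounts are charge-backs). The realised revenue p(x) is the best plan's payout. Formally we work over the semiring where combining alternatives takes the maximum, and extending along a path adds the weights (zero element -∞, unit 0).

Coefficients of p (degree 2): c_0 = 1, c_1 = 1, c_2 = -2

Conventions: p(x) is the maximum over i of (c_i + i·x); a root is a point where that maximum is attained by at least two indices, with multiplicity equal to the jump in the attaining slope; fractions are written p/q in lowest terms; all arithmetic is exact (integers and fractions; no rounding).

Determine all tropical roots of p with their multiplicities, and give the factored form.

hull edge (i=0, c=1) to (i=1, c=1): slope 0, span 1
hull edge (i=1, c=1) to (i=2, c=-2): slope -3, span 1
Factored form: p(x) = -2 ⊗ (x ⊕ 0) ⊗ (x ⊕ 3)
Answer: roots = 0 (mult 1), 3 (mult 1)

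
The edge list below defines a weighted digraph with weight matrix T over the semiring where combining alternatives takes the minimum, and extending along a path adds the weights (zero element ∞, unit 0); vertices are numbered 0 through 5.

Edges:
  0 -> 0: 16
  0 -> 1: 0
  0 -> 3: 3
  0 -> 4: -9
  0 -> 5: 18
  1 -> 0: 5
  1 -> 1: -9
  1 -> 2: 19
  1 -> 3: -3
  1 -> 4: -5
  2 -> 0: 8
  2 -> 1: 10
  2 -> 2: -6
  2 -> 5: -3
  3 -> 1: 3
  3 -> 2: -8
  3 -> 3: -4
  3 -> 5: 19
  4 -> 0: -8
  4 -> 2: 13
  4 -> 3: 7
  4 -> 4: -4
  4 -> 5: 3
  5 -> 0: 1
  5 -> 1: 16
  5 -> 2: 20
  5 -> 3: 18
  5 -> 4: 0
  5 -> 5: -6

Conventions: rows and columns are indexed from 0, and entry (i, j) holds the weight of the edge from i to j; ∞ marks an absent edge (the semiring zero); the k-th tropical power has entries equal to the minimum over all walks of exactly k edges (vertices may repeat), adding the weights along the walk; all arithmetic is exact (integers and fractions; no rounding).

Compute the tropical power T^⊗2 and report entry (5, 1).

T^⊗2:
  [-17, -9, -5, -3, -13, -6]
  [-13, -18, -11, -12, -14, -2]
  [-2, 1, -12, 7, -3, -9]
  [0, -6, -14, -8, -2, -11]
  [-12, -8, -1, -5, -17, -3]
  [-8, 1, 10, 4, -8, -12]
Key observation: the optimum is the walk 5->0->1, with weight 1 + 0 = 1.
Optimal value attained by: walk 5->0->1.
Answer: (T^⊗2)[5][1] = 1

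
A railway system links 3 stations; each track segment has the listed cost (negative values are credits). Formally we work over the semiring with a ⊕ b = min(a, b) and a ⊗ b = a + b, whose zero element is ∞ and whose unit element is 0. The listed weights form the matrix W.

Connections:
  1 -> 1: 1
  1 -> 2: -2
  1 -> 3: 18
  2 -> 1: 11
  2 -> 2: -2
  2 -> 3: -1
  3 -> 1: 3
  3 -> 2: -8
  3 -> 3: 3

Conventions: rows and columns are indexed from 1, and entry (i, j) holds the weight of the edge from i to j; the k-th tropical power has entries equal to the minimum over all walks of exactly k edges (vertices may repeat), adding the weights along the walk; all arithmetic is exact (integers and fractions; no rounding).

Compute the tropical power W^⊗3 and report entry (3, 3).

W^⊗2:
  [2, -4, -3]
  [2, -9, -3]
  [3, -10, -9]
W^⊗3:
  [0, -11, -5]
  [0, -11, -10]
  [-6, -17, -11]
Key observation: the optimum is the walk 3->2->2->3, with weight (-8) + (-2) + (-1) = -11.
Optimal value attained by: walk 3->2->2->3.
Answer: (W^⊗3)[3][3] = -11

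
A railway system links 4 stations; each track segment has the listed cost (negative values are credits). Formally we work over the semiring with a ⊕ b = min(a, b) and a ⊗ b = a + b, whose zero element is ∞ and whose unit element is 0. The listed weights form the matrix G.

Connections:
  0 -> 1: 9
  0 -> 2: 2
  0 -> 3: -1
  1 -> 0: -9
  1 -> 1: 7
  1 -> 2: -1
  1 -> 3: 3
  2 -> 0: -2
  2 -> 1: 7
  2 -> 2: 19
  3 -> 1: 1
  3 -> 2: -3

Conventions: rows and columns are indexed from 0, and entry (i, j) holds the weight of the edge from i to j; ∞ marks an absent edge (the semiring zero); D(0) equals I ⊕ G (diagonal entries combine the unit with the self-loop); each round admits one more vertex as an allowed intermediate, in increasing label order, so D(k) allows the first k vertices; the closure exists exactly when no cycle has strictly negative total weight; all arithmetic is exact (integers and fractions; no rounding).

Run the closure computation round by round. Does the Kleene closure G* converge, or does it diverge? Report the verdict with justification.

D(0):
  [0, 9, 2, -1]
  [-9, 0, -1, 3]
  [-2, 7, 0, ∞]
  [∞, 1, -3, 0]
D(1):
  [0, 9, 2, -1]
  [-9, 0, -7, -10]
  [-2, 7, 0, -3]
  [∞, 1, -3, 0]
Detection: at round 2, diagonal entry (3, 3) turns strictly negative.
Key observation: the cycle 3->1->0->3 has total weight 1 + (-9) + (-1), which is strictly negative.
Answer: DIVERGES — negative cycle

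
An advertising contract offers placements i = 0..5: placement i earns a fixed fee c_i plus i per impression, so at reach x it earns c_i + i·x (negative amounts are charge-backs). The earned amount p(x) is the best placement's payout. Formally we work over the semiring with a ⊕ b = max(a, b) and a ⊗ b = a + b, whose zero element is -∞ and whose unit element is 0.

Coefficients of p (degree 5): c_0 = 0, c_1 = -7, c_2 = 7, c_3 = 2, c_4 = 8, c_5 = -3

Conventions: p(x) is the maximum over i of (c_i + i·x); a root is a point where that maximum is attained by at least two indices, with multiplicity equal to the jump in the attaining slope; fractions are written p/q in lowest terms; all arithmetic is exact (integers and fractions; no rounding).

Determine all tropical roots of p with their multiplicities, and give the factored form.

hull edge (i=0, c=0) to (i=2, c=7): slope 7/2, span 2
hull edge (i=2, c=7) to (i=4, c=8): slope 1/2, span 2
hull edge (i=4, c=8) to (i=5, c=-3): slope -11, span 1
Factored form: p(x) = -3 ⊗ (x ⊕ (-7/2)) ⊗ (x ⊕ (-7/2)) ⊗ (x ⊕ (-1/2)) ⊗ (x ⊕ (-1/2)) ⊗ (x ⊕ 11)
Answer: roots = -7/2 (mult 2), -1/2 (mult 2), 11 (mult 1)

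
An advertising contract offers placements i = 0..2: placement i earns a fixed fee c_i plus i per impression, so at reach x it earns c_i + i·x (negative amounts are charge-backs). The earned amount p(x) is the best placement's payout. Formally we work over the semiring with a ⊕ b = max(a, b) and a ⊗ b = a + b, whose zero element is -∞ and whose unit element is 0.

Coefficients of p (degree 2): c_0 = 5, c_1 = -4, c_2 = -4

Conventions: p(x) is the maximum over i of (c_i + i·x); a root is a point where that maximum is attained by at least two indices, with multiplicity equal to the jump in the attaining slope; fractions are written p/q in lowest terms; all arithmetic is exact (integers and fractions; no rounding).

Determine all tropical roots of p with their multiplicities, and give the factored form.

hull edge (i=0, c=5) to (i=2, c=-4): slope -9/2, span 2
Factored form: p(x) = -4 ⊗ (x ⊕ 9/2) ⊗ (x ⊕ 9/2)
Answer: roots = 9/2 (mult 2)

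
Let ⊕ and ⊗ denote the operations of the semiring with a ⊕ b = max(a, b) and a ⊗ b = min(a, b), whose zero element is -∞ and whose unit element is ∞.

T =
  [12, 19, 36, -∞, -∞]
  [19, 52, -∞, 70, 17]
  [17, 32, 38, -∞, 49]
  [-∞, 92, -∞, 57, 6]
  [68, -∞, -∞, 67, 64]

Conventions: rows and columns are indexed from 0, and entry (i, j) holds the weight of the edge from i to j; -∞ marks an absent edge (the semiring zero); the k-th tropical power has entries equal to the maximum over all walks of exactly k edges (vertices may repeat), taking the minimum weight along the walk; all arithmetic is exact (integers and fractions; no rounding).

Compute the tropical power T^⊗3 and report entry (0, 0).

T^⊗2:
  [19, 32, 36, 19, 36]
  [19, 70, 19, 57, 17]
  [49, 32, 38, 49, 49]
  [19, 57, -∞, 70, 17]
  [64, 67, 36, 64, 64]
T^⊗3:
  [36, 32, 36, 36, 36]
  [19, 57, 19, 70, 19]
  [49, 49, 38, 49, 49]
  [19, 70, 19, 57, 17]
  [64, 64, 36, 67, 64]
Key observation: the optimum is the walk 0->2->4->0, with weight 36 min 49 min 68 = 36.
Optimal value attained by: walk 0->2->4->0.
Answer: (T^⊗3)[0][0] = 36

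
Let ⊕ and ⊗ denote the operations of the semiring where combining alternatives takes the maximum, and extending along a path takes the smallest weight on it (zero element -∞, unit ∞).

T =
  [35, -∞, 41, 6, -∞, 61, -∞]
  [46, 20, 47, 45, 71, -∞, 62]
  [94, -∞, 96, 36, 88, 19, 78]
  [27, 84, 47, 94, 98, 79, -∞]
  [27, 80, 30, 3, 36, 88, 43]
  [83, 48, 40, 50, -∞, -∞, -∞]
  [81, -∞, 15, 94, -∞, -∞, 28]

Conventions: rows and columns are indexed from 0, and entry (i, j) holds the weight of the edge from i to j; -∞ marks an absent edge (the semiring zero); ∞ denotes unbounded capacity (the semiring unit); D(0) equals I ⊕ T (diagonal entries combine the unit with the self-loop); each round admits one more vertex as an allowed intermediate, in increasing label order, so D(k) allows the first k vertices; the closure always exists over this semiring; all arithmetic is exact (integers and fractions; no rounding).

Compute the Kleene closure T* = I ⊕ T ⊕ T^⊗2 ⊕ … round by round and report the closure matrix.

D(0):
  [∞, -∞, 41, 6, -∞, 61, -∞]
  [46, ∞, 47, 45, 71, -∞, 62]
  [94, -∞, ∞, 36, 88, 19, 78]
  [27, 84, 47, ∞, 98, 79, -∞]
  [27, 80, 30, 3, ∞, 88, 43]
  [83, 48, 40, 50, -∞, ∞, -∞]
  [81, -∞, 15, 94, -∞, -∞, ∞]
D(1):
  [∞, -∞, 41, 6, -∞, 61, -∞]
  [46, ∞, 47, 45, 71, 46, 62]
  [94, -∞, ∞, 36, 88, 61, 78]
  [27, 84, 47, ∞, 98, 79, -∞]
  [27, 80, 30, 6, ∞, 88, 43]
  [83, 48, 41, 50, -∞, ∞, -∞]
  [81, -∞, 41, 94, -∞, 61, ∞]
D(2):
  [∞, -∞, 41, 6, -∞, 61, -∞]
  [46, ∞, 47, 45, 71, 46, 62]
  [94, -∞, ∞, 36, 88, 61, 78]
  [46, 84, 47, ∞, 98, 79, 62]
  [46, 80, 47, 45, ∞, 88, 62]
  [83, 48, 47, 50, 48, ∞, 48]
  [81, -∞, 41, 94, -∞, 61, ∞]
D(3):
  [∞, -∞, 41, 36, 41, 61, 41]
  [47, ∞, 47, 45, 71, 47, 62]
  [94, -∞, ∞, 36, 88, 61, 78]
  [47, 84, 47, ∞, 98, 79, 62]
  [47, 80, 47, 45, ∞, 88, 62]
  [83, 48, 47, 50, 48, ∞, 48]
  [81, -∞, 41, 94, 41, 61, ∞]
D(4):
  [∞, 36, 41, 36, 41, 61, 41]
  [47, ∞, 47, 45, 71, 47, 62]
  [94, 36, ∞, 36, 88, 61, 78]
  [47, 84, 47, ∞, 98, 79, 62]
  [47, 80, 47, 45, ∞, 88, 62]
  [83, 50, 47, 50, 50, ∞, 50]
  [81, 84, 47, 94, 94, 79, ∞]
D(5):
  [∞, 41, 41, 41, 41, 61, 41]
  [47, ∞, 47, 45, 71, 71, 62]
  [94, 80, ∞, 45, 88, 88, 78]
  [47, 84, 47, ∞, 98, 88, 62]
  [47, 80, 47, 45, ∞, 88, 62]
  [83, 50, 47, 50, 50, ∞, 50]
  [81, 84, 47, 94, 94, 88, ∞]
D(6):
  [∞, 50, 47, 50, 50, 61, 50]
  [71, ∞, 47, 50, 71, 71, 62]
  [94, 80, ∞, 50, 88, 88, 78]
  [83, 84, 47, ∞, 98, 88, 62]
  [83, 80, 47, 50, ∞, 88, 62]
  [83, 50, 47, 50, 50, ∞, 50]
  [83, 84, 47, 94, 94, 88, ∞]
D(7):
  [∞, 50, 47, 50, 50, 61, 50]
  [71, ∞, 47, 62, 71, 71, 62]
  [94, 80, ∞, 78, 88, 88, 78]
  [83, 84, 47, ∞, 98, 88, 62]
  [83, 80, 47, 62, ∞, 88, 62]
  [83, 50, 47, 50, 50, ∞, 50]
  [83, 84, 47, 94, 94, 88, ∞]
Answer: T* = [[∞, 50, 47, 50, 50, 61, 50], [71, ∞, 47, 62, 71, 71, 62], [94, 80, ∞, 78, 88, 88, 78], [83, 84, 47, ∞, 98, 88, 62], [83, 80, 47, 62, ∞, 88, 62], [83, 50, 47, 50, 50, ∞, 50], [83, 84, 47, 94, 94, 88, ∞]]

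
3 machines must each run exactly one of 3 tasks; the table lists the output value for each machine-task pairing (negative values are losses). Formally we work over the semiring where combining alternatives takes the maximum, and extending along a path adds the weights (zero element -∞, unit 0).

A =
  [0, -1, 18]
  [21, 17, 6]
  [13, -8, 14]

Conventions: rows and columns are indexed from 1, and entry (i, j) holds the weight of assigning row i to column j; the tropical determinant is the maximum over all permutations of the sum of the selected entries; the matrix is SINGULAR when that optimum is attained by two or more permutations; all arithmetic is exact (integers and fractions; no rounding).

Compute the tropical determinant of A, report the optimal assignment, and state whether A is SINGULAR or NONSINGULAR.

σ = (1, 2, 3): 0 + 17 + 14 = 31
σ = (1, 3, 2): 0 + 6 + (-8) = -2
σ = (2, 1, 3): (-1) + 21 + 14 = 34
σ = (2, 3, 1): (-1) + 6 + 13 = 18
σ = (3, 1, 2): 18 + 21 + (-8) = 31
σ = (3, 2, 1): 18 + 17 + 13 = 48
Optimal value attained by: σ = (3, 2, 1).
Answer: det⊕(A) = 48; verdict: NONSINGULAR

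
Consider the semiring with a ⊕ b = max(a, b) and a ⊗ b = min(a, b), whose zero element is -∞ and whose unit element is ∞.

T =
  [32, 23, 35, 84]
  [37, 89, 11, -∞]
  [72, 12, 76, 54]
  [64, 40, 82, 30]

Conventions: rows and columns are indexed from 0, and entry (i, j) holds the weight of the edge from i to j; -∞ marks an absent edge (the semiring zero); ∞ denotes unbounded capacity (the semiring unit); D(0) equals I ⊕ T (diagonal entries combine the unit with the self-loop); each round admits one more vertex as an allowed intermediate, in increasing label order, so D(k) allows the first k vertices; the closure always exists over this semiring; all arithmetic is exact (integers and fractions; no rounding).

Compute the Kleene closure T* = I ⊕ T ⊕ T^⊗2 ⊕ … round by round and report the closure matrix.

D(0):
  [∞, 23, 35, 84]
  [37, ∞, 11, -∞]
  [72, 12, ∞, 54]
  [64, 40, 82, ∞]
D(1):
  [∞, 23, 35, 84]
  [37, ∞, 35, 37]
  [72, 23, ∞, 72]
  [64, 40, 82, ∞]
D(2):
  [∞, 23, 35, 84]
  [37, ∞, 35, 37]
  [72, 23, ∞, 72]
  [64, 40, 82, ∞]
D(3):
  [∞, 23, 35, 84]
  [37, ∞, 35, 37]
  [72, 23, ∞, 72]
  [72, 40, 82, ∞]
D(4):
  [∞, 40, 82, 84]
  [37, ∞, 37, 37]
  [72, 40, ∞, 72]
  [72, 40, 82, ∞]
Answer: T* = [[∞, 40, 82, 84], [37, ∞, 37, 37], [72, 40, ∞, 72], [72, 40, 82, ∞]]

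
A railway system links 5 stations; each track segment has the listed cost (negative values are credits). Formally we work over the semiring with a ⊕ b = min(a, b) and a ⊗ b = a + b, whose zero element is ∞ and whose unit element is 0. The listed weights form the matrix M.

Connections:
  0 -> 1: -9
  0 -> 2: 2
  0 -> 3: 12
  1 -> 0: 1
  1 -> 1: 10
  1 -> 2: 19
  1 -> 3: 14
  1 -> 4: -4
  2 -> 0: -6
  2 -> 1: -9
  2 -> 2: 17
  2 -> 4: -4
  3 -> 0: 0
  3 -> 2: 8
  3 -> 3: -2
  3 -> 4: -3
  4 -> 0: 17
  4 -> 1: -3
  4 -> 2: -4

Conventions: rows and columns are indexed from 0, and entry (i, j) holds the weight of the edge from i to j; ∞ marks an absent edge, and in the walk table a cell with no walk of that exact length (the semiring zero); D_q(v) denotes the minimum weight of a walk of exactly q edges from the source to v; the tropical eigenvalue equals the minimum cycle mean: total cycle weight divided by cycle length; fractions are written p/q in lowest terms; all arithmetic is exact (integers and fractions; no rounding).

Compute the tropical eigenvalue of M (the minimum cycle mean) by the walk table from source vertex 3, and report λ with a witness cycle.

q=0: [∞, ∞, ∞, 0, ∞]
q=1: [0, ∞, 8, -2, -3]
q=2: [-2, -9, -7, -4, -5]
q=3: [-13, -16, -9, -6, -13]
q=4: [-15, -22, -17, -8, -20]
q=5: [-23, -26, -24, -10, -26]
Optimal cycle mean attained by: cycle 0->1->4->2->0, total (-9) + (-4) + (-4) + (-6), length 4.
Answer: λ = -23/4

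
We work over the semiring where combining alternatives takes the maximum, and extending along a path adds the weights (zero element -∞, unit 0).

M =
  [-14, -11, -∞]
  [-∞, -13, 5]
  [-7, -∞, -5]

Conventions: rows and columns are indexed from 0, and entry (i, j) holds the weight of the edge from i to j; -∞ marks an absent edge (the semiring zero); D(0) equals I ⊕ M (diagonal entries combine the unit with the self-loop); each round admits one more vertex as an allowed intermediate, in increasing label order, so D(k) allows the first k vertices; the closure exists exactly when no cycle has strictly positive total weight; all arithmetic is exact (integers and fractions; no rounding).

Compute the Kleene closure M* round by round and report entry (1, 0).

D(0):
  [0, -11, -∞]
  [-∞, 0, 5]
  [-7, -∞, 0]
D(1):
  [0, -11, -∞]
  [-∞, 0, 5]
  [-7, -18, 0]
D(2):
  [0, -11, -6]
  [-∞, 0, 5]
  [-7, -18, 0]
D(3):
  [0, -11, -6]
  [-2, 0, 5]
  [-7, -18, 0]
Answer: M*[1][0] = -2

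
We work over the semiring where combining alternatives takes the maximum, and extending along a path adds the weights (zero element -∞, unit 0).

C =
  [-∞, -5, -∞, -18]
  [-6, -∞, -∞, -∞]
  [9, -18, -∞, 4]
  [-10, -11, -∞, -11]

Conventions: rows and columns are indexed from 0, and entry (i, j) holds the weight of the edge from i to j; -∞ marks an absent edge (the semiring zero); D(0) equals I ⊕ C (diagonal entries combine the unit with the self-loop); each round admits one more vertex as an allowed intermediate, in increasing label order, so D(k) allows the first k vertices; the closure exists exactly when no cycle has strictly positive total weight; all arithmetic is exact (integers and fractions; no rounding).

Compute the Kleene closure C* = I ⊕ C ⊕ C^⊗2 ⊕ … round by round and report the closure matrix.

D(0):
  [0, -5, -∞, -18]
  [-6, 0, -∞, -∞]
  [9, -18, 0, 4]
  [-10, -11, -∞, 0]
D(1):
  [0, -5, -∞, -18]
  [-6, 0, -∞, -24]
  [9, 4, 0, 4]
  [-10, -11, -∞, 0]
D(2):
  [0, -5, -∞, -18]
  [-6, 0, -∞, -24]
  [9, 4, 0, 4]
  [-10, -11, -∞, 0]
D(3):
  [0, -5, -∞, -18]
  [-6, 0, -∞, -24]
  [9, 4, 0, 4]
  [-10, -11, -∞, 0]
D(4):
  [0, -5, -∞, -18]
  [-6, 0, -∞, -24]
  [9, 4, 0, 4]
  [-10, -11, -∞, 0]
Answer: C* = [[0, -5, -∞, -18], [-6, 0, -∞, -24], [9, 4, 0, 4], [-10, -11, -∞, 0]]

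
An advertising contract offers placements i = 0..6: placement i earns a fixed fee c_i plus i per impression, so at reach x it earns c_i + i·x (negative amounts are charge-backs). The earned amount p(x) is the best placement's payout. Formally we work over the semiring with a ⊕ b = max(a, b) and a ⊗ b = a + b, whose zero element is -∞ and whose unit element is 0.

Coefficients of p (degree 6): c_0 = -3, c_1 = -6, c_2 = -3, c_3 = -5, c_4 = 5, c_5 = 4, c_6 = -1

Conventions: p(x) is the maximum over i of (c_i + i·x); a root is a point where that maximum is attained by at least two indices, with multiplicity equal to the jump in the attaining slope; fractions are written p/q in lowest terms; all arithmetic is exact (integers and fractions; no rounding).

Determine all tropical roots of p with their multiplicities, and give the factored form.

hull edge (i=0, c=-3) to (i=4, c=5): slope 2, span 4
hull edge (i=4, c=5) to (i=5, c=4): slope -1, span 1
hull edge (i=5, c=4) to (i=6, c=-1): slope -5, span 1
Factored form: p(x) = -1 ⊗ (x ⊕ (-2)) ⊗ (x ⊕ (-2)) ⊗ (x ⊕ (-2)) ⊗ (x ⊕ (-2)) ⊗ (x ⊕ 1) ⊗ (x ⊕ 5)
Answer: roots = -2 (mult 4), 1 (mult 1), 5 (mult 1)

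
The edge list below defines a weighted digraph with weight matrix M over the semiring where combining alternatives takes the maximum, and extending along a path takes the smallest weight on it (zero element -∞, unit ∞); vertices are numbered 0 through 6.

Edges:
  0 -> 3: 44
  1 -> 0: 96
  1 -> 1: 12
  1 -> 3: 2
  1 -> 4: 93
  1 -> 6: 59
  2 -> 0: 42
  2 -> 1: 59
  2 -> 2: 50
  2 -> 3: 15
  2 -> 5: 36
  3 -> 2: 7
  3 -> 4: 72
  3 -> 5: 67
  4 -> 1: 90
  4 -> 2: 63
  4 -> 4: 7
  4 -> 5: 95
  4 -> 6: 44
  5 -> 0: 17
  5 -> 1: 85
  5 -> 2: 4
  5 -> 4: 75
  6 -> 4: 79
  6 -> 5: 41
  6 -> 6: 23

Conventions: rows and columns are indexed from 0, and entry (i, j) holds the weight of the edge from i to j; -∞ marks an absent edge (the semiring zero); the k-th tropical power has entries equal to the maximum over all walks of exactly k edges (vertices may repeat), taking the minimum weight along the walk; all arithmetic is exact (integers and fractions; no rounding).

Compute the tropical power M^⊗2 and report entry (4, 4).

M^⊗2:
  [-∞, -∞, 7, -∞, 44, 44, -∞]
  [12, 90, 63, 44, 59, 93, 44]
  [59, 50, 50, 42, 59, 36, 59]
  [17, 72, 63, 7, 67, 72, 44]
  [90, 85, 50, 15, 90, 41, 59]
  [85, 75, 63, 17, 85, 75, 59]
  [17, 79, 63, -∞, 41, 79, 44]
Key observation: the optimum is the walk 4->1->4, with weight 90 min 93 = 90.
Optimal value attained by: walk 4->1->4.
Answer: (M^⊗2)[4][4] = 90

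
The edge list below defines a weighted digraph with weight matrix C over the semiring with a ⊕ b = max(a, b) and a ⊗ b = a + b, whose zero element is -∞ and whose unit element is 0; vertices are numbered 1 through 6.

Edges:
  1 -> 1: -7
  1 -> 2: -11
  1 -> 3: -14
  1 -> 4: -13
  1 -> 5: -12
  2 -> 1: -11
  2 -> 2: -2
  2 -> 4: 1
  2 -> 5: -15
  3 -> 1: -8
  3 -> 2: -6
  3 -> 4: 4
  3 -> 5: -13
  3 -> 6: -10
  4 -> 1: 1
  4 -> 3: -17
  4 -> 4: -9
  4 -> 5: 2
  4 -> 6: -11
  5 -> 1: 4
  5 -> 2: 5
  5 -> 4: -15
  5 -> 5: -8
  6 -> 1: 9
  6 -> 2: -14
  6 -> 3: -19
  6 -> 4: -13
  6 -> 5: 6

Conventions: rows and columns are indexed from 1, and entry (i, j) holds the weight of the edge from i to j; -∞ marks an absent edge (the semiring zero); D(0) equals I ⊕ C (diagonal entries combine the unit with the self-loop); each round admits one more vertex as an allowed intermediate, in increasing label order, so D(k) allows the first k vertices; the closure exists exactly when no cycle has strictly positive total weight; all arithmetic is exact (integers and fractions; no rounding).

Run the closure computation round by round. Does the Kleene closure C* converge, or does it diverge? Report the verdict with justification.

D(0):
  [0, -11, -14, -13, -12, -∞]
  [-11, 0, -∞, 1, -15, -∞]
  [-8, -6, 0, 4, -13, -10]
  [1, -∞, -17, 0, 2, -11]
  [4, 5, -∞, -15, 0, -∞]
  [9, -14, -19, -13, 6, 0]
D(1):
  [0, -11, -14, -13, -12, -∞]
  [-11, 0, -25, 1, -15, -∞]
  [-8, -6, 0, 4, -13, -10]
  [1, -10, -13, 0, 2, -11]
  [4, 5, -10, -9, 0, -∞]
  [9, -2, -5, -4, 6, 0]
D(2):
  [0, -11, -14, -10, -12, -∞]
  [-11, 0, -25, 1, -15, -∞]
  [-8, -6, 0, 4, -13, -10]
  [1, -10, -13, 0, 2, -11]
  [4, 5, -10, 6, 0, -∞]
  [9, -2, -5, -1, 6, 0]
D(3):
  [0, -11, -14, -10, -12, -24]
  [-11, 0, -25, 1, -15, -35]
  [-8, -6, 0, 4, -13, -10]
  [1, -10, -13, 0, 2, -11]
  [4, 5, -10, 6, 0, -20]
  [9, -2, -5, -1, 6, 0]
Detection: at round 4, diagonal entry (5, 5) turns strictly positive.
Key observation: the cycle 5->2->4->5 has total weight 5 + 1 + 2, which is strictly positive.
Answer: DIVERGES — positive cycle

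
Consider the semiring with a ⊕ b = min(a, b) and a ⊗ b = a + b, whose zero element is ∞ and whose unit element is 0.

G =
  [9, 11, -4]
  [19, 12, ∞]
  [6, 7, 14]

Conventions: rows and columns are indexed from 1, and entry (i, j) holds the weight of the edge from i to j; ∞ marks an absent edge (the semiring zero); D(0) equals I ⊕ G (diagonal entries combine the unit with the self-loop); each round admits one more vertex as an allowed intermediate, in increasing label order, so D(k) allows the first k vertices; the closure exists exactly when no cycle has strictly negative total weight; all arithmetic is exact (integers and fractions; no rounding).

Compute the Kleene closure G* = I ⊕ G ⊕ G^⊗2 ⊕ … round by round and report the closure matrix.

D(0):
  [0, 11, -4]
  [19, 0, ∞]
  [6, 7, 0]
D(1):
  [0, 11, -4]
  [19, 0, 15]
  [6, 7, 0]
D(2):
  [0, 11, -4]
  [19, 0, 15]
  [6, 7, 0]
D(3):
  [0, 3, -4]
  [19, 0, 15]
  [6, 7, 0]
Answer: G* = [[0, 3, -4], [19, 0, 15], [6, 7, 0]]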